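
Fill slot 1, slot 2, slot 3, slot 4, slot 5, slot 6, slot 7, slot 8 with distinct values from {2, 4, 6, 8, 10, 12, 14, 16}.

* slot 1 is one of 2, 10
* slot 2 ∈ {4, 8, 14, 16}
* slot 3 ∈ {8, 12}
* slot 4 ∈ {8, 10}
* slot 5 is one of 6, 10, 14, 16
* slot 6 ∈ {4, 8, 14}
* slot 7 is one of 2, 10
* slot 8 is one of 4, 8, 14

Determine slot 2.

16

The 8 variables together cover exactly {2, 4, 6, 8, 10, 12, 14, 16} — 8 values for 8 variables — and 6 appears only in slot 5's list, so slot 5 = 6.
The 7 still-open variables draw from only 7 values {2, 4, 8, 10, 12, 14, 16}, so each is used; only slot 3 can be 12, hence slot 3 = 12.
The 6 still-open variables together cover exactly {2, 4, 8, 10, 14, 16} — 6 values for 6 variables — and 16 appears only in slot 2's list, so slot 2 = 16.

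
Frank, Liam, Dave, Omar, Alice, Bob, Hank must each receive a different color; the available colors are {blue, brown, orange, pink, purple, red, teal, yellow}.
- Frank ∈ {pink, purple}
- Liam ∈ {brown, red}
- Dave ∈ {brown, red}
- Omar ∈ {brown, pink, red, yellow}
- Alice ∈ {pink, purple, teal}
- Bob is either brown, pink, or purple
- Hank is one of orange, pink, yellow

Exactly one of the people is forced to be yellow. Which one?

Among the 7 variables, orange fits only Hank (and all 7 values in {brown, orange, pink, purple, red, teal, yellow} must be used), so Hank = orange.
The 6 still-open variables draw from only 6 values {brown, pink, purple, red, teal, yellow}, so each is used; only Alice can be teal, hence Alice = teal.
The 5 still-open variables together cover exactly {brown, pink, purple, red, yellow} — 5 values for 5 variables — and yellow appears only in Omar's list, so Omar = yellow.

Omar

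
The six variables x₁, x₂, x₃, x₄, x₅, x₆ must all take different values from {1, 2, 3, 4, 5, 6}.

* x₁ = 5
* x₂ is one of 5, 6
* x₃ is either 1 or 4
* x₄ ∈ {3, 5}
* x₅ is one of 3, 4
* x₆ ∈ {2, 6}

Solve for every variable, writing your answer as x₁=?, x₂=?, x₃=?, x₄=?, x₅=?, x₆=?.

x₁=5, x₂=6, x₃=1, x₄=3, x₅=4, x₆=2

x₁ has just one choice, so x₁ = 5. Eliminate 5 elsewhere: x₂, x₄.
x₂'s domain is down to {6}, so x₂ = 6. Remove 6 from x₆.
x₄ has just one choice, so x₄ = 3. So x₅ can't be 3.
x₅'s domain is down to {4}, so x₅ = 4. Eliminate 4 elsewhere: x₃.
x₆ has just one choice, so x₆ = 2.
x₃ must be 1 (only option left).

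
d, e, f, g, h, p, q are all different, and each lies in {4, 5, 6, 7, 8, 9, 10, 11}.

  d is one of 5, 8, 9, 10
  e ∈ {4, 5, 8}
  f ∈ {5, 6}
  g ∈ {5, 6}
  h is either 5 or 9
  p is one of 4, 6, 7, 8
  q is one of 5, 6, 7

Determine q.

7

The 7 variables together cover exactly {4, 5, 6, 7, 8, 9, 10} — 7 values for 7 variables — and 10 appears only in d's list, so d = 10.
The 6 still-open variables draw from only 6 values {4, 5, 6, 7, 8, 9}, so each is used; only h can be 9, hence h = 9.
f and g between them cover only {5, 6} — a naked pair. Remove those values from e, p, q.
So q = 7.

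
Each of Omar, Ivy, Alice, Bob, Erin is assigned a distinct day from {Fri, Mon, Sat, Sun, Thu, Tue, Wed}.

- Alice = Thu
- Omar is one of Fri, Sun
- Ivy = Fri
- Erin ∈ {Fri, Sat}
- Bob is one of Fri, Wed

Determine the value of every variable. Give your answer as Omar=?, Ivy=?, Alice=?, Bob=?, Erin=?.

Omar=Sun, Ivy=Fri, Alice=Thu, Bob=Wed, Erin=Sat

Ivy has just one choice, so Ivy = Fri. Eliminate Fri elsewhere: Omar, Bob, Erin.
Alice has just one choice, so Alice = Thu.
That leaves Bob = Wed.
That leaves Erin = Sat.
That leaves Omar = Sun.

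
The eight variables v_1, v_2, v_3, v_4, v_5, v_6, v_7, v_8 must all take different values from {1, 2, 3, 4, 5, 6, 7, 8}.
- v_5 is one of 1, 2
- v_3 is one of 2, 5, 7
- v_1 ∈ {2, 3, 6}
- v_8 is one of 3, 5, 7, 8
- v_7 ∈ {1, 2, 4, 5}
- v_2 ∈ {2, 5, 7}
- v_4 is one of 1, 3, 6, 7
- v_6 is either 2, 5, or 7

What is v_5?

1

The 8 variables draw from only 8 values {1, 2, 3, 4, 5, 6, 7, 8}, so each is used; only v_7 can be 4, hence v_7 = 4.
The 7 still-open variables together cover exactly {1, 2, 3, 5, 6, 7, 8} — 7 values for 7 variables — and 8 appears only in v_8's list, so v_8 = 8.
v_2, v_3, v_6 between them cover only {2, 5, 7} — a naked triple. Remove those values from v_1, v_4, v_5.
So v_5 = 1.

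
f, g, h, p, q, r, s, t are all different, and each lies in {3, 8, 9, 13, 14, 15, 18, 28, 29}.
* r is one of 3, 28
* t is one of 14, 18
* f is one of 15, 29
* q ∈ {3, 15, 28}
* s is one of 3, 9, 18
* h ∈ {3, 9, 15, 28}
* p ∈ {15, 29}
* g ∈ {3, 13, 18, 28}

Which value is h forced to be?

9

The 8 variables draw from only 8 values {3, 9, 13, 14, 15, 18, 28, 29}, so each is used; only g can be 13, hence g = 13.
The 7 still-open variables together cover exactly {3, 9, 14, 15, 18, 28, 29} — 7 values for 7 variables — and 14 appears only in t's list, so t = 14.
The 6 still-open variables together cover exactly {3, 9, 15, 18, 28, 29} — 6 values for 6 variables — and 18 appears only in s's list, so s = 18.
The 5 still-open variables draw from only 5 values {3, 9, 15, 28, 29}, so each is used; only h can be 9, hence h = 9.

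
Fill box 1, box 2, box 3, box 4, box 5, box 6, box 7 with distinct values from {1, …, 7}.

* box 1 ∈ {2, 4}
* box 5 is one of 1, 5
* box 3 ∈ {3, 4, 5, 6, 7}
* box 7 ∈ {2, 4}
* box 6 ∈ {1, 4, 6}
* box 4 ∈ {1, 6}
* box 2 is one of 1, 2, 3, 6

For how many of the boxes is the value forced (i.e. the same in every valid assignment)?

The 7 variables draw from only 7 values {1, 2, 3, 4, 5, 6, 7}, so each is used; only box 3 can be 7, hence box 3 = 7.
The 6 still-open variables together cover exactly {1, 2, 3, 4, 5, 6} — 6 values for 6 variables — and 3 appears only in box 2's list, so box 2 = 3.
The 5 still-open variables together cover exactly {1, 2, 4, 5, 6} — 5 values for 5 variables — and 5 appears only in box 5's list, so box 5 = 5.
box 1 and box 7 share exactly the 2 values {2, 4}; by pigeonhole those values go to them, so strike 2, 4 from box 6.
Determined: box 2=3, box 3=7, box 5=5. The other boxes each still have more than one consistent value. That makes 3.

3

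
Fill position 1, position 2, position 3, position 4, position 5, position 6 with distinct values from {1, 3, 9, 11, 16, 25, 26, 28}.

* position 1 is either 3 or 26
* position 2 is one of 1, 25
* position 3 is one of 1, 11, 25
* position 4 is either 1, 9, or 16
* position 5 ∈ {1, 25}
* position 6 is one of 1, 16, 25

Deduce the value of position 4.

position 2 and position 5 share exactly the 2 values {1, 25}; by pigeonhole those values go to them, so strike 1, 25 from position 3, position 4, position 6.
position 3 must be 11 (only option left).
position 6 has just one choice, so position 6 = 16. Eliminate 16 elsewhere: position 4.
So position 4 = 9.

9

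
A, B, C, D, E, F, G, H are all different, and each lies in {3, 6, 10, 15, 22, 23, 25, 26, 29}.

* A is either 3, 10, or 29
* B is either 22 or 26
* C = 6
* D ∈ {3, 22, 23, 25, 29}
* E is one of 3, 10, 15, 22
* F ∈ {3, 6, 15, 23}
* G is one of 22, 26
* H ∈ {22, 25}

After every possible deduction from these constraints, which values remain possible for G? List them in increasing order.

22, 26

C has just one choice, so C = 6. So F can't be 6.
B and G between them cover only {22, 26} — a naked pair. Remove those values from D, E, H.
H has just one choice, so H = 25. Eliminate 25 elsewhere: D.
No further eliminations apply; G can still be any of 22, 26.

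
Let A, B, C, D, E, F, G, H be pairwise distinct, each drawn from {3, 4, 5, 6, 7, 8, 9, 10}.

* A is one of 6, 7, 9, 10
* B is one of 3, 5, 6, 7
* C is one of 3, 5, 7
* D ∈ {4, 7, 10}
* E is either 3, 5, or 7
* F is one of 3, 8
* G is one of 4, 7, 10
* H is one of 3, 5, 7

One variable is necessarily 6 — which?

B

The 8 variables together cover exactly {3, 4, 5, 6, 7, 8, 9, 10} — 8 values for 8 variables — and 8 appears only in F's list, so F = 8.
Among the 7 still-open variables, 9 fits only A (and all 7 values in {3, 4, 5, 6, 7, 9, 10} must be used), so A = 9.
The 6 still-open variables draw from only 6 values {3, 4, 5, 6, 7, 10}, so each is used; only B can be 6, hence B = 6.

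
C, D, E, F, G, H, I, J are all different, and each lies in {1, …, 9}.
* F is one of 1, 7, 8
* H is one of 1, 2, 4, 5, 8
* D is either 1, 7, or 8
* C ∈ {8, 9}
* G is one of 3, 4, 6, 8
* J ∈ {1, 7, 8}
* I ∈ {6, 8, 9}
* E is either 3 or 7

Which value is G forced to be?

The 3 variables D, F, J are confined to {1, 7, 8}, which locks those values in; drop them from C, E, G, H, I.
C has just one choice, so C = 9. Eliminate 9 elsewhere: I.
E must be 3 (only option left). Strike 3 from G.
I must be 6 (only option left). So G can't be 6.
So G = 4.

4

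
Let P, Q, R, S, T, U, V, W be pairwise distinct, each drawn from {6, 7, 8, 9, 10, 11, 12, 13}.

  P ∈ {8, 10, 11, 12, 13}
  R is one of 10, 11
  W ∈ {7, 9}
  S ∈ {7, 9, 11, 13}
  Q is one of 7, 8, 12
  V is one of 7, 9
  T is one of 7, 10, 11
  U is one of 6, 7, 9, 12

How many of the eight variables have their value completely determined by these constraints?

2

Among the 8 variables, 6 fits only U (and all 8 values in {6, 7, 8, 9, 10, 11, 12, 13} must be used), so U = 6.
The 2 variables V and W are confined to {7, 9}, which locks those values in; drop them from Q, S, T.
R and T between them cover only {10, 11} — a naked pair. Remove those values from P, S.
S has just one choice, so S = 13. Strike 13 from P.
Determined: S=13, U=6. The other variables each still have more than one consistent value. That makes 2.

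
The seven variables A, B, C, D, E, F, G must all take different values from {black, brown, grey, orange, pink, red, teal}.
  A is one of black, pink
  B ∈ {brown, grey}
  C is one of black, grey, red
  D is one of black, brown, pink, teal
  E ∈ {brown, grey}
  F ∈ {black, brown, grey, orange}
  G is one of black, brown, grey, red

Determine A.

Among the 7 variables, orange fits only F (and all 7 values in {black, brown, grey, orange, pink, red, teal} must be used), so F = orange.
Among the 6 still-open variables, teal fits only D (and all 6 values in {black, brown, grey, pink, red, teal} must be used), so D = teal.
The 5 still-open variables together cover exactly {black, brown, grey, pink, red} — 5 values for 5 variables — and pink appears only in A's list, so A = pink.

pink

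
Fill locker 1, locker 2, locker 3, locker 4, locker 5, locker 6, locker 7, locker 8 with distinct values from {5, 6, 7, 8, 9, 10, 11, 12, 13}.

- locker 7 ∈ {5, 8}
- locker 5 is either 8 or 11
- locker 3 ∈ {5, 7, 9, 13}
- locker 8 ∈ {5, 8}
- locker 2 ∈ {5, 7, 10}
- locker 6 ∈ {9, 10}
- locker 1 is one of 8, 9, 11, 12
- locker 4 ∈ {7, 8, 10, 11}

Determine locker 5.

The 8 variables together cover exactly {5, 7, 8, 9, 10, 11, 12, 13} — 8 values for 8 variables — and 12 appears only in locker 1's list, so locker 1 = 12.
The 7 still-open variables together cover exactly {5, 7, 8, 9, 10, 11, 13} — 7 values for 7 variables — and 13 appears only in locker 3's list, so locker 3 = 13.
The 6 still-open variables draw from only 6 values {5, 7, 8, 9, 10, 11}, so each is used; only locker 6 can be 9, hence locker 6 = 9.
The 2 variables locker 7 and locker 8 are confined to {5, 8}, which locks those values in; drop them from locker 2, locker 4, locker 5.
So locker 5 = 11.

11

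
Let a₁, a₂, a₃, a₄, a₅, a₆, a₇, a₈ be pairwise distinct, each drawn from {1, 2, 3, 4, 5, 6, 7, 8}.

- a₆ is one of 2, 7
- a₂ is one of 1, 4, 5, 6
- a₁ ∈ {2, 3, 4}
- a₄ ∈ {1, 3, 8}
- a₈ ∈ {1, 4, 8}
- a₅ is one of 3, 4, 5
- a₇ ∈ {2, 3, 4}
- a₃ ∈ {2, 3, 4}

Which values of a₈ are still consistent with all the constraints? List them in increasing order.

1, 8

Among the 8 variables, 6 fits only a₂ (and all 8 values in {1, 2, 3, 4, 5, 6, 7, 8} must be used), so a₂ = 6.
Among the 7 still-open variables, 5 fits only a₅ (and all 7 values in {1, 2, 3, 4, 5, 7, 8} must be used), so a₅ = 5.
Among the 6 still-open variables, 7 fits only a₆ (and all 6 values in {1, 2, 3, 4, 7, 8} must be used), so a₆ = 7.
a₁, a₃, a₇ share exactly the 3 values {2, 3, 4}; by pigeonhole those values go to them, so strike 2, 3, 4 from a₄, a₈.
No further eliminations apply; a₈ can still be any of 1, 8.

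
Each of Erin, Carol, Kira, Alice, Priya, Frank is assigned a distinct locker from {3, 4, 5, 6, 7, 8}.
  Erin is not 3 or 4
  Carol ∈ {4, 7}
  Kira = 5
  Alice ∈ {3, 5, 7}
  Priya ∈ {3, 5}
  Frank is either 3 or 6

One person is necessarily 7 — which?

Kira must be 5 (only option left). Remove 5 from Erin, Alice, Priya.
That leaves Priya = 3. Remove 3 from Alice, Frank.
So 7 goes to Alice.

Alice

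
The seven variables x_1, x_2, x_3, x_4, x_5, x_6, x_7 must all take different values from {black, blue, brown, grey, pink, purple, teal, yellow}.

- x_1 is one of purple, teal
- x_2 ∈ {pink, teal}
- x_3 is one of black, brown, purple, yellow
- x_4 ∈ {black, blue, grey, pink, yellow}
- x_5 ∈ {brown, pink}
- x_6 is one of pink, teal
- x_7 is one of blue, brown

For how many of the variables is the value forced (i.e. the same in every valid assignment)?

x_2 and x_6 share exactly the 2 values {pink, teal}; by pigeonhole those values go to them, so strike pink, teal from x_1, x_4, x_5.
x_1 has just one choice, so x_1 = purple. Strike purple from x_3.
x_5 has just one choice, so x_5 = brown. Eliminate brown elsewhere: x_3, x_7.
x_7 must be blue (only option left). Strike blue from x_4.
Determined: x_1=purple, x_5=brown, x_7=blue. The other variables each still have more than one consistent value. That makes 3.

3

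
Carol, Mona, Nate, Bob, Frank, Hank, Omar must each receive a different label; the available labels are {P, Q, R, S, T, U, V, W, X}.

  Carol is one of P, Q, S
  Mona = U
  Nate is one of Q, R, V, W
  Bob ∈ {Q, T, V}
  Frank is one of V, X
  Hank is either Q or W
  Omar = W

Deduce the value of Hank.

Q

Mona must be U (only option left).
Omar must be W (only option left). Eliminate W elsewhere: Nate, Hank.
So Hank = Q.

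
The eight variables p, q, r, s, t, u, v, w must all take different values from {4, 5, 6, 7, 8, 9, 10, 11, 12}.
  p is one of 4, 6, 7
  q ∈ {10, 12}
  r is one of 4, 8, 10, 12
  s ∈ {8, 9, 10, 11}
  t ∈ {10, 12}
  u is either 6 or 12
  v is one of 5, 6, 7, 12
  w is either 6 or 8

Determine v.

q and t share exactly the 2 values {10, 12}; by pigeonhole those values go to them, so strike 10, 12 from r, s, u, v.
u has just one choice, so u = 6. Strike 6 from p, v, w.
That leaves w = 8. Remove 8 from r, s.
That leaves r = 4. Remove 4 from p.
p's domain is down to {7}, so p = 7. Strike 7 from v.
So v = 5.

5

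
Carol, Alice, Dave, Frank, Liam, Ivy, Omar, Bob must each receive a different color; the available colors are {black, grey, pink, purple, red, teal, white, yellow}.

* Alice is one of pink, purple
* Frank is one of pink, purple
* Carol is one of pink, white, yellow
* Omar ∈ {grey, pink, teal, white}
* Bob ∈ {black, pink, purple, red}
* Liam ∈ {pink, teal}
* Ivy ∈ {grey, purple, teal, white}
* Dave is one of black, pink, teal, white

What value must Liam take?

teal

The 8 variables draw from only 8 values {black, grey, pink, purple, red, teal, white, yellow}, so each is used; only Bob can be red, hence Bob = red.
The 7 still-open variables together cover exactly {black, grey, pink, purple, teal, white, yellow} — 7 values for 7 variables — and black appears only in Dave's list, so Dave = black.
Among the 6 still-open variables, yellow fits only Carol (and all 6 values in {grey, pink, purple, teal, white, yellow} must be used), so Carol = yellow.
The 2 variables Alice and Frank are confined to {pink, purple}, which locks those values in; drop them from Liam, Ivy, Omar.
So Liam = teal.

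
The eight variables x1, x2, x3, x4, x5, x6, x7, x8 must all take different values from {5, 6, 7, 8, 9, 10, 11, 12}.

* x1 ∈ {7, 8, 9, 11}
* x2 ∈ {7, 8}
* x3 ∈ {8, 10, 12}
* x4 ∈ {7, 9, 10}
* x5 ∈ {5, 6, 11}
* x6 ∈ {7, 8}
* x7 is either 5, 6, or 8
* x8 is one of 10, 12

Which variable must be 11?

The 2 variables x2 and x6 are confined to {7, 8}, which locks those values in; drop them from x1, x3, x4, x7.
x3 and x8 share exactly the 2 values {10, 12}; by pigeonhole those values go to them, so strike 10, 12 from x4.
That leaves x4 = 9. So x1 can't be 9.
So 11 goes to x1.

x1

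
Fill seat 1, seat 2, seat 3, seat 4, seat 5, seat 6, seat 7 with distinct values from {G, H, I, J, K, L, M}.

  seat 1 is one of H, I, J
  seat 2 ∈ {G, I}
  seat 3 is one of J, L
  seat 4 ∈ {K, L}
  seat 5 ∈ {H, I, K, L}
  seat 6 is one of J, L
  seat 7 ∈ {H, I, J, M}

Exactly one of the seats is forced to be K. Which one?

Among the 7 variables, G fits only seat 2 (and all 7 values in {G, H, I, J, K, L, M} must be used), so seat 2 = G.
Among the 6 still-open variables, M fits only seat 7 (and all 6 values in {H, I, J, K, L, M} must be used), so seat 7 = M.
The 2 variables seat 3 and seat 6 are confined to {J, L}, which locks those values in; drop them from seat 1, seat 4, seat 5.
So K goes to seat 4.

seat 4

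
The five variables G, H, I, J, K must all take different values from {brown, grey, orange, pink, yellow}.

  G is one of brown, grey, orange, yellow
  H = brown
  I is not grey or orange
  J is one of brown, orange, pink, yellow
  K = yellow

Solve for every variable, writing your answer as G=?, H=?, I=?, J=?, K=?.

H has just one choice, so H = brown. Strike brown from G, I, J.
K must be yellow (only option left). So G, I, J can't be yellow.
I has just one choice, so I = pink. Strike pink from J.
That leaves J = orange. Eliminate orange elsewhere: G.
G has just one choice, so G = grey.

G=grey, H=brown, I=pink, J=orange, K=yellow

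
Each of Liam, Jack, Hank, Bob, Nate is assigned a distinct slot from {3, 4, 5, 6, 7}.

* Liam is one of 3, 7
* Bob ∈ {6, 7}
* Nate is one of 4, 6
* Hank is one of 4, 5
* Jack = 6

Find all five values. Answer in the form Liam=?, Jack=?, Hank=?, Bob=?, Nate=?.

Liam=3, Jack=6, Hank=5, Bob=7, Nate=4

Jack must be 6 (only option left). So Bob, Nate can't be 6.
Bob has just one choice, so Bob = 7. Eliminate 7 elsewhere: Liam.
Nate has just one choice, so Nate = 4. Eliminate 4 elsewhere: Hank.
Liam's domain is down to {3}, so Liam = 3.
That leaves Hank = 5.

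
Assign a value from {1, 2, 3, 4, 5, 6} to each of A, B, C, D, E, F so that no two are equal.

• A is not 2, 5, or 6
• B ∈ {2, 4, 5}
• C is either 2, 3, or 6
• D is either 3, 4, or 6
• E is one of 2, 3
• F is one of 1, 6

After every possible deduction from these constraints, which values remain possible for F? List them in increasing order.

1, 6

Among the 6 variables, 5 fits only B (and all 6 values in {1, 2, 3, 4, 5, 6} must be used), so B = 5.
No further eliminations apply; F can still be any of 1, 6.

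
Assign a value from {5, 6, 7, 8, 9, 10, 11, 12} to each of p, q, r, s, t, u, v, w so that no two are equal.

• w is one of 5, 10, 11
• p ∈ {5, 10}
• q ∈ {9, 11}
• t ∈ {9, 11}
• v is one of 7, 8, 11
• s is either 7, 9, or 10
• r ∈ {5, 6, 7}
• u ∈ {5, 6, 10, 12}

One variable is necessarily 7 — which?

The 8 variables draw from only 8 values {5, 6, 7, 8, 9, 10, 11, 12}, so each is used; only v can be 8, hence v = 8.
The 7 still-open variables draw from only 7 values {5, 6, 7, 9, 10, 11, 12}, so each is used; only u can be 12, hence u = 12.
The 6 still-open variables together cover exactly {5, 6, 7, 9, 10, 11} — 6 values for 6 variables — and 6 appears only in r's list, so r = 6.
The 5 still-open variables together cover exactly {5, 7, 9, 10, 11} — 5 values for 5 variables — and 7 appears only in s's list, so s = 7.

s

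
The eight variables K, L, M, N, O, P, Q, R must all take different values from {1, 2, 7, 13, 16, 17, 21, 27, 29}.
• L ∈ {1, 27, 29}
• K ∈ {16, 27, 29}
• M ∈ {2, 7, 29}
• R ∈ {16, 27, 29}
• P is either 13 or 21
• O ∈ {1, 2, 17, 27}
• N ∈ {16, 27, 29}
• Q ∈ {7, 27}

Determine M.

K, N, R share exactly the 3 values {16, 27, 29}; by pigeonhole those values go to them, so strike 16, 27, 29 from L, M, O, Q.
L has just one choice, so L = 1. Eliminate 1 elsewhere: O.
Q has just one choice, so Q = 7. Eliminate 7 elsewhere: M.
So M = 2.

2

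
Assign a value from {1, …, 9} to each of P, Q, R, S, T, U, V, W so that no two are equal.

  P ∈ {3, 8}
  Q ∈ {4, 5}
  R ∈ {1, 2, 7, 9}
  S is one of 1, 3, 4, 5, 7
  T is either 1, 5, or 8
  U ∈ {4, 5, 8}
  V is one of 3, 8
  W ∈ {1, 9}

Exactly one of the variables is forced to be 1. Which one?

Among the 8 variables, 2 fits only R (and all 8 values in {1, 2, 3, 4, 5, 7, 8, 9} must be used), so R = 2.
The 7 still-open variables together cover exactly {1, 3, 4, 5, 7, 8, 9} — 7 values for 7 variables — and 7 appears only in S's list, so S = 7.
The 6 still-open variables together cover exactly {1, 3, 4, 5, 8, 9} — 6 values for 6 variables — and 9 appears only in W's list, so W = 9.
The 5 still-open variables draw from only 5 values {1, 3, 4, 5, 8}, so each is used; only T can be 1, hence T = 1.

T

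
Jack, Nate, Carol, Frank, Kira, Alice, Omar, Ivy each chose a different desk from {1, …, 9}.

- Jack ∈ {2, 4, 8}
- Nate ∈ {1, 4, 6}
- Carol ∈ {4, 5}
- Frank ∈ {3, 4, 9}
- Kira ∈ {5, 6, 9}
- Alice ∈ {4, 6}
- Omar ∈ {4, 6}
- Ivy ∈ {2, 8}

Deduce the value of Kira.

Among the 8 variables, 1 fits only Nate (and all 8 values in {1, 2, 3, 4, 5, 6, 8, 9} must be used), so Nate = 1.
The 7 still-open variables draw from only 7 values {2, 3, 4, 5, 6, 8, 9}, so each is used; only Frank can be 3, hence Frank = 3.
Among the 6 still-open variables, 9 fits only Kira (and all 6 values in {2, 4, 5, 6, 8, 9} must be used), so Kira = 9.

9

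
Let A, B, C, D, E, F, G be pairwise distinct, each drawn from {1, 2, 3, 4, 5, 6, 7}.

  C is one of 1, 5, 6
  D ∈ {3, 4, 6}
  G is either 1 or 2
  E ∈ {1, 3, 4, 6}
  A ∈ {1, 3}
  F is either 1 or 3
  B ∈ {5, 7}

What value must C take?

The 7 variables together cover exactly {1, 2, 3, 4, 5, 6, 7} — 7 values for 7 variables — and 2 appears only in G's list, so G = 2.
Among the 6 still-open variables, 7 fits only B (and all 6 values in {1, 3, 4, 5, 6, 7} must be used), so B = 7.
The 5 still-open variables together cover exactly {1, 3, 4, 5, 6} — 5 values for 5 variables — and 5 appears only in C's list, so C = 5.

5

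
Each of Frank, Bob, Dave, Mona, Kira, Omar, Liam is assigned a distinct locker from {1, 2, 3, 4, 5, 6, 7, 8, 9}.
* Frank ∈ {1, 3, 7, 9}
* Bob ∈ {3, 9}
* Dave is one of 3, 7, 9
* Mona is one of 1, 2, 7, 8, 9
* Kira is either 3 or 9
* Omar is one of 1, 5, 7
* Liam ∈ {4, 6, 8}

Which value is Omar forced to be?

5

Bob and Kira between them cover only {3, 9} — a naked pair. Remove those values from Frank, Dave, Mona.
Dave's domain is down to {7}, so Dave = 7. So Frank, Mona, Omar can't be 7.
Frank must be 1 (only option left). So Mona, Omar can't be 1.
So Omar = 5.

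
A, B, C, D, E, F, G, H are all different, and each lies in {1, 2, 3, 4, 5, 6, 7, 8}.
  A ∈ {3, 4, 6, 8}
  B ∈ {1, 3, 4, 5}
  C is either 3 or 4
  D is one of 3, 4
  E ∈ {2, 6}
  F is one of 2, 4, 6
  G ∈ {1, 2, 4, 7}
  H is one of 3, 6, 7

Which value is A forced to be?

8

The 8 variables together cover exactly {1, 2, 3, 4, 5, 6, 7, 8} — 8 values for 8 variables — and 5 appears only in B's list, so B = 5.
The 7 still-open variables draw from only 7 values {1, 2, 3, 4, 6, 7, 8}, so each is used; only G can be 1, hence G = 1.
The 6 still-open variables together cover exactly {2, 3, 4, 6, 7, 8} — 6 values for 6 variables — and 7 appears only in H's list, so H = 7.
The 5 still-open variables draw from only 5 values {2, 3, 4, 6, 8}, so each is used; only A can be 8, hence A = 8.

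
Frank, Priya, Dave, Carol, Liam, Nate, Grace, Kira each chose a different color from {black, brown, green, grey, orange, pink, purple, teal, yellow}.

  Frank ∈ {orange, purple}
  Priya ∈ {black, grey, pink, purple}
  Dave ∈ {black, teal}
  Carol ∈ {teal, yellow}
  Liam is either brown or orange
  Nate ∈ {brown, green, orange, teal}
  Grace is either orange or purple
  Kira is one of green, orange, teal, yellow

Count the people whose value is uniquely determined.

Frank and Grace share exactly the 2 values {orange, purple}; by pigeonhole those values go to them, so strike orange, purple from Priya, Liam, Nate, Kira.
Liam has just one choice, so Liam = brown. Strike brown from Nate.
Carol, Nate, Kira share exactly the 3 values {green, teal, yellow}; by pigeonhole those values go to them, so strike green, teal, yellow from Dave.
Dave has just one choice, so Dave = black. Eliminate black elsewhere: Priya.
Determined: Dave=black, Liam=brown. The other people each still have more than one consistent value. That makes 2.

2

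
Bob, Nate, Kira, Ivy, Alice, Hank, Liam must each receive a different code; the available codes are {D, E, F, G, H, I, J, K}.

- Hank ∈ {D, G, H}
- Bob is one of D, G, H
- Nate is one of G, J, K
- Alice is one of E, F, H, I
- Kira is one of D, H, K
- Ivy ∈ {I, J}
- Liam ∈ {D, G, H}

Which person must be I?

The 3 variables Bob, Hank, Liam are confined to {D, G, H}, which locks those values in; drop them from Nate, Kira, Alice.
Kira has just one choice, so Kira = K. Strike K from Nate.
Nate must be J (only option left). So Ivy can't be J.

Ivy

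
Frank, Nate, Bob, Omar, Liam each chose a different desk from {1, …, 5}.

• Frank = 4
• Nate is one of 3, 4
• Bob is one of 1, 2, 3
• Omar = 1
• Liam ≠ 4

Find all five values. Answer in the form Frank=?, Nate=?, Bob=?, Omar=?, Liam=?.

Frank=4, Nate=3, Bob=2, Omar=1, Liam=5

Frank must be 4 (only option left). Strike 4 from Nate.
Nate's domain is down to {3}, so Nate = 3. Strike 3 from Bob, Liam.
Omar must be 1 (only option left). Remove 1 from Bob, Liam.
That leaves Bob = 2. Strike 2 from Liam.
Liam has just one choice, so Liam = 5.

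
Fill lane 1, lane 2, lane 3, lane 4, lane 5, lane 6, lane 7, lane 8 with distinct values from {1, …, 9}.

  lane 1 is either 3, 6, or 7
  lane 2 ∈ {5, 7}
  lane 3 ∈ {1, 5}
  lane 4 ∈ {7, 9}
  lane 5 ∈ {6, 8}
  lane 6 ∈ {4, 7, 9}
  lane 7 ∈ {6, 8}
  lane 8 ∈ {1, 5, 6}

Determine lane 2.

7

The 8 variables together cover exactly {1, 3, 4, 5, 6, 7, 8, 9} — 8 values for 8 variables — and 3 appears only in lane 1's list, so lane 1 = 3.
The 7 still-open variables together cover exactly {1, 4, 5, 6, 7, 8, 9} — 7 values for 7 variables — and 4 appears only in lane 6's list, so lane 6 = 4.
The 6 still-open variables together cover exactly {1, 5, 6, 7, 8, 9} — 6 values for 6 variables — and 9 appears only in lane 4's list, so lane 4 = 9.
The 5 still-open variables draw from only 5 values {1, 5, 6, 7, 8}, so each is used; only lane 2 can be 7, hence lane 2 = 7.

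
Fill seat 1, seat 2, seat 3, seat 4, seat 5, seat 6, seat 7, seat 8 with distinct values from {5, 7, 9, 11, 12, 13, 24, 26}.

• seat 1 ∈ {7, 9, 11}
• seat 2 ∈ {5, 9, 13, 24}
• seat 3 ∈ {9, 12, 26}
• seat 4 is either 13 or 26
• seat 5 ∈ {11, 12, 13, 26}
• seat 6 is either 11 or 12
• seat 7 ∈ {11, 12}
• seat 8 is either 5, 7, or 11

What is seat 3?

The 8 variables draw from only 8 values {5, 7, 9, 11, 12, 13, 24, 26}, so each is used; only seat 2 can be 24, hence seat 2 = 24.
The 7 still-open variables draw from only 7 values {5, 7, 9, 11, 12, 13, 26}, so each is used; only seat 8 can be 5, hence seat 8 = 5.
The 6 still-open variables draw from only 6 values {7, 9, 11, 12, 13, 26}, so each is used; only seat 1 can be 7, hence seat 1 = 7.
The 5 still-open variables together cover exactly {9, 11, 12, 13, 26} — 5 values for 5 variables — and 9 appears only in seat 3's list, so seat 3 = 9.

9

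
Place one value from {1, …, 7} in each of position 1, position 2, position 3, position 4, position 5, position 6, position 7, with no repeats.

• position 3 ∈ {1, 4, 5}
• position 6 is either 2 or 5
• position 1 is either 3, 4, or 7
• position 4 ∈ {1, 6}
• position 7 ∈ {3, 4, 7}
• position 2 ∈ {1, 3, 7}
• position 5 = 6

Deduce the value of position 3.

5

position 5 must be 6 (only option left). Eliminate 6 elsewhere: position 4.
position 4's domain is down to {1}, so position 4 = 1. Strike 1 from position 2, position 3.
Among the 5 still-open variables, 2 fits only position 6 (and all 5 values in {2, 3, 4, 5, 7} must be used), so position 6 = 2.
The 4 still-open variables together cover exactly {3, 4, 5, 7} — 4 values for 4 variables — and 5 appears only in position 3's list, so position 3 = 5.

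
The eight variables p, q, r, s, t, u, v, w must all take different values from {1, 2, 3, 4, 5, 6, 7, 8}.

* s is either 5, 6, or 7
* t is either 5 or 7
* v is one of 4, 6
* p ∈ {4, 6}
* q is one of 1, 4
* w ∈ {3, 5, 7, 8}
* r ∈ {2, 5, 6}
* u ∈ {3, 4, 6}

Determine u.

Among the 8 variables, 1 fits only q (and all 8 values in {1, 2, 3, 4, 5, 6, 7, 8} must be used), so q = 1.
The 7 still-open variables draw from only 7 values {2, 3, 4, 5, 6, 7, 8}, so each is used; only r can be 2, hence r = 2.
Among the 6 still-open variables, 8 fits only w (and all 6 values in {3, 4, 5, 6, 7, 8} must be used), so w = 8.
The 5 still-open variables draw from only 5 values {3, 4, 5, 6, 7}, so each is used; only u can be 3, hence u = 3.

3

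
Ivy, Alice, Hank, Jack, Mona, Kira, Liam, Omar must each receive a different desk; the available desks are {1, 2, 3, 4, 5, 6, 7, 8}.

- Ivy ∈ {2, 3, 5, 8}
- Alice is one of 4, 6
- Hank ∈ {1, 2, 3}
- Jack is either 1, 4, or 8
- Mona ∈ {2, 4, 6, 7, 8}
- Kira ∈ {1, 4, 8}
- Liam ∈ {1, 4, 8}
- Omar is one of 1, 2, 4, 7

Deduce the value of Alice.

The 8 variables together cover exactly {1, 2, 3, 4, 5, 6, 7, 8} — 8 values for 8 variables — and 5 appears only in Ivy's list, so Ivy = 5.
The 7 still-open variables draw from only 7 values {1, 2, 3, 4, 6, 7, 8}, so each is used; only Hank can be 3, hence Hank = 3.
Jack, Kira, Liam share exactly the 3 values {1, 4, 8}; by pigeonhole those values go to them, so strike 1, 4, 8 from Alice, Mona, Omar.
So Alice = 6.

6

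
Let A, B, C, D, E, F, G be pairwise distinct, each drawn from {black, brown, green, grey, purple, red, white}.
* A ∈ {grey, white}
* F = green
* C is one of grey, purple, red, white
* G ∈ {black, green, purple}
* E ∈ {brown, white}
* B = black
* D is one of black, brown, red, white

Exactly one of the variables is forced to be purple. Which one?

B's domain is down to {black}, so B = black. So D, G can't be black.
F's domain is down to {green}, so F = green. Eliminate green elsewhere: G.
So purple goes to G.

G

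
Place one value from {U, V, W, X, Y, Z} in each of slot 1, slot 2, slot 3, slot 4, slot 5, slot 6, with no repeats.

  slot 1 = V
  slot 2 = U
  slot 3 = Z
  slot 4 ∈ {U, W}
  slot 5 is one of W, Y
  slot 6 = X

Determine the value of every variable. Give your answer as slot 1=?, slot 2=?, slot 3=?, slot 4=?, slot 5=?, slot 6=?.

slot 1 has just one choice, so slot 1 = V.
slot 2 has just one choice, so slot 2 = U. So slot 4 can't be U.
slot 3's domain is down to {Z}, so slot 3 = Z.
slot 4's domain is down to {W}, so slot 4 = W. Eliminate W elsewhere: slot 5.
slot 5 must be Y (only option left).
That leaves slot 6 = X.

slot 1=V, slot 2=U, slot 3=Z, slot 4=W, slot 5=Y, slot 6=X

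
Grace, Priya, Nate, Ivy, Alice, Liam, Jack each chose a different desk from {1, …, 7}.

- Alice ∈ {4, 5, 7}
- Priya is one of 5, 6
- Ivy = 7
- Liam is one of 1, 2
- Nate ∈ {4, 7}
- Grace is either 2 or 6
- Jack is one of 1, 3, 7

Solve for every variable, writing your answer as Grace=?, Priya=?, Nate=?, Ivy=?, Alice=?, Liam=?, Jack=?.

Grace=2, Priya=6, Nate=4, Ivy=7, Alice=5, Liam=1, Jack=3

Ivy's domain is down to {7}, so Ivy = 7. So Nate, Alice, Jack can't be 7.
Nate's domain is down to {4}, so Nate = 4. So Alice can't be 4.
Alice's domain is down to {5}, so Alice = 5. Strike 5 from Priya.
That leaves Priya = 6. Eliminate 6 elsewhere: Grace.
Grace's domain is down to {2}, so Grace = 2. So Liam can't be 2.
Liam must be 1 (only option left). Eliminate 1 elsewhere: Jack.
Jack must be 3 (only option left).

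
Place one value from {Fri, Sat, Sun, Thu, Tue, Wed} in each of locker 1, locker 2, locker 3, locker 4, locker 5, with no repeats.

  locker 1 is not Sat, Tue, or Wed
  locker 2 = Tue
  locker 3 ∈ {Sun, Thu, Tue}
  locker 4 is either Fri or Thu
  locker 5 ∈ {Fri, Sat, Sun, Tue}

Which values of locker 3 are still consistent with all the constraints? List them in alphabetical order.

locker 2 must be Tue (only option left). Remove Tue from locker 3, locker 5.
The 4 still-open variables draw from only 4 values {Fri, Sat, Sun, Thu}, so each is used; only locker 5 can be Sat, hence locker 5 = Sat.
No further eliminations apply; locker 3 can still be any of Sun, Thu.

Sun, Thu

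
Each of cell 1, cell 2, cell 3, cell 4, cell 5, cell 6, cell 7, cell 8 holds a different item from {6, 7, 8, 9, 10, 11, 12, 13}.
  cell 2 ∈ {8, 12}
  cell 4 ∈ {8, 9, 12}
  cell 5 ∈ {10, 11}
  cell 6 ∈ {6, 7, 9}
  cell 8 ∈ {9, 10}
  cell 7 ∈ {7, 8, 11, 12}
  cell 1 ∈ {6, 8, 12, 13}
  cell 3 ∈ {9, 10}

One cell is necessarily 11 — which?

Among the 8 variables, 13 fits only cell 1 (and all 8 values in {6, 7, 8, 9, 10, 11, 12, 13} must be used), so cell 1 = 13.
The 7 still-open variables draw from only 7 values {6, 7, 8, 9, 10, 11, 12}, so each is used; only cell 6 can be 6, hence cell 6 = 6.
The 6 still-open variables draw from only 6 values {7, 8, 9, 10, 11, 12}, so each is used; only cell 7 can be 7, hence cell 7 = 7.
The 5 still-open variables draw from only 5 values {8, 9, 10, 11, 12}, so each is used; only cell 5 can be 11, hence cell 5 = 11.

cell 5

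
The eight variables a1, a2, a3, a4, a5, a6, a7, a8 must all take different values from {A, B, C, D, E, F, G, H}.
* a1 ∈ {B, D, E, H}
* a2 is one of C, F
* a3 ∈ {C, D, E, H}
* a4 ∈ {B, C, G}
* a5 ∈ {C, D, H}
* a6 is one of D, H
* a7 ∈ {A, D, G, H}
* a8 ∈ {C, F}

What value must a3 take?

E

The 8 variables draw from only 8 values {A, B, C, D, E, F, G, H}, so each is used; only a7 can be A, hence a7 = A.
Among the 7 still-open variables, G fits only a4 (and all 7 values in {B, C, D, E, F, G, H} must be used), so a4 = G.
The 6 still-open variables draw from only 6 values {B, C, D, E, F, H}, so each is used; only a1 can be B, hence a1 = B.
Among the 5 still-open variables, E fits only a3 (and all 5 values in {C, D, E, F, H} must be used), so a3 = E.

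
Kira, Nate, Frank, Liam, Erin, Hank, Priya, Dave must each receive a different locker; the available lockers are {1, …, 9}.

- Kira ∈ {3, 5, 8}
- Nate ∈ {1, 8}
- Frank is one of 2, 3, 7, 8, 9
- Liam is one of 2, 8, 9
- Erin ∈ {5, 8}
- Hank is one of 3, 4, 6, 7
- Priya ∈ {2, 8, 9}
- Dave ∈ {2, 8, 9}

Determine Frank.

The 3 variables Liam, Priya, Dave are confined to {2, 8, 9}, which locks those values in; drop them from Kira, Nate, Frank, Erin.
Nate has just one choice, so Nate = 1.
Erin must be 5 (only option left). Eliminate 5 elsewhere: Kira.
Kira's domain is down to {3}, so Kira = 3. Eliminate 3 elsewhere: Frank, Hank.
So Frank = 7.

7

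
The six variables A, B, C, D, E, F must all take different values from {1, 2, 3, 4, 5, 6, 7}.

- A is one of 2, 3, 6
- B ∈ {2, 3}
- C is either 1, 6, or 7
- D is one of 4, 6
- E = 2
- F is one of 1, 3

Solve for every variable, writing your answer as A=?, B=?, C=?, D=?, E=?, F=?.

A=6, B=3, C=7, D=4, E=2, F=1

E must be 2 (only option left). So A, B can't be 2.
That leaves B = 3. Eliminate 3 elsewhere: A, F.
F has just one choice, so F = 1. Eliminate 1 elsewhere: C.
That leaves A = 6. Remove 6 from C, D.
C must be 7 (only option left).
D has just one choice, so D = 4.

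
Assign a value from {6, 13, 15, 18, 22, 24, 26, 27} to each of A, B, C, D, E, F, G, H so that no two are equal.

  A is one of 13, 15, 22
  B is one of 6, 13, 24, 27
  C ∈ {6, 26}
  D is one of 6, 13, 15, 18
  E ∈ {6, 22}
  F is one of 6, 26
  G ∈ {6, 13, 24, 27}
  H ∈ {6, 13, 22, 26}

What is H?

The 8 variables together cover exactly {6, 13, 15, 18, 22, 24, 26, 27} — 8 values for 8 variables — and 18 appears only in D's list, so D = 18.
The 7 still-open variables draw from only 7 values {6, 13, 15, 22, 24, 26, 27}, so each is used; only A can be 15, hence A = 15.
C and F share exactly the 2 values {6, 26}; by pigeonhole those values go to them, so strike 6, 26 from B, E, G, H.
E has just one choice, so E = 22. Eliminate 22 elsewhere: H.
So H = 13.

13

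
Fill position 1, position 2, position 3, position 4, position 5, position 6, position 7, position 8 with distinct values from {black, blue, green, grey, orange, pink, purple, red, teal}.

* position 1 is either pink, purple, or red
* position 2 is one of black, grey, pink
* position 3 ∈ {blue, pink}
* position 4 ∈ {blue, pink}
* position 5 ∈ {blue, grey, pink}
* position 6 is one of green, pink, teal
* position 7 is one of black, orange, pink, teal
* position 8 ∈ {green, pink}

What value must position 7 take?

orange

position 3 and position 4 share exactly the 2 values {blue, pink}; by pigeonhole those values go to them, so strike blue, pink from position 1, position 2, position 5, position 6, position 7, position 8.
That leaves position 5 = grey. Eliminate grey elsewhere: position 2.
That leaves position 8 = green. Remove green from position 6.
That leaves position 2 = black. So position 7 can't be black.
position 6 has just one choice, so position 6 = teal. Eliminate teal elsewhere: position 7.
So position 7 = orange.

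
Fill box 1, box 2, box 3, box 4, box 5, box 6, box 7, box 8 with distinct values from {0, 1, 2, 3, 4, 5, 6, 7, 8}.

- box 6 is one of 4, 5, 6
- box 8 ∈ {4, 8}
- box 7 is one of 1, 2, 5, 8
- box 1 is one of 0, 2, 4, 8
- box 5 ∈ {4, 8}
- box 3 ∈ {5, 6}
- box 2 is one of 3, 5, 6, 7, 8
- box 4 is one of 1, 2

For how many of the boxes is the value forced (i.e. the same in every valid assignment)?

box 5 and box 8 between them cover only {4, 8} — a naked pair. Remove those values from box 1, box 2, box 6, box 7.
The 2 variables box 3 and box 6 are confined to {5, 6}, which locks those values in; drop them from box 2, box 7.
The 2 variables box 4 and box 7 are confined to {1, 2}, which locks those values in; drop them from box 1.
box 1 has just one choice, so box 1 = 0.
Determined: box 1=0. The other boxes each still have more than one consistent value. That makes 1.

1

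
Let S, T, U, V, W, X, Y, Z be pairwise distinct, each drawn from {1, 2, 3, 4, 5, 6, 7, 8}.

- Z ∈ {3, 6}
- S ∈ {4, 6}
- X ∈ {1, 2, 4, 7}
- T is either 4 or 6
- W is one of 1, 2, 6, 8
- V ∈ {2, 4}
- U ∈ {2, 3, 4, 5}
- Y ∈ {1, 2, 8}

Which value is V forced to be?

2

The 8 variables draw from only 8 values {1, 2, 3, 4, 5, 6, 7, 8}, so each is used; only U can be 5, hence U = 5.
The 7 still-open variables draw from only 7 values {1, 2, 3, 4, 6, 7, 8}, so each is used; only Z can be 3, hence Z = 3.
The 6 still-open variables together cover exactly {1, 2, 4, 6, 7, 8} — 6 values for 6 variables — and 7 appears only in X's list, so X = 7.
S and T share exactly the 2 values {4, 6}; by pigeonhole those values go to them, so strike 4, 6 from V, W.
So V = 2.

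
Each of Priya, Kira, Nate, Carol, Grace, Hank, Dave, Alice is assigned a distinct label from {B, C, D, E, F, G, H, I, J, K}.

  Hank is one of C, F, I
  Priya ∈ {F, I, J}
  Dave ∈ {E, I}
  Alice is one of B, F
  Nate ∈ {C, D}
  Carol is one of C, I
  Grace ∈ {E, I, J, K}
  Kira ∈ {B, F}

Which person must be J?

The 8 variables draw from only 8 values {B, C, D, E, F, I, J, K}, so each is used; only Nate can be D, hence Nate = D.
The 7 still-open variables draw from only 7 values {B, C, E, F, I, J, K}, so each is used; only Grace can be K, hence Grace = K.
The 6 still-open variables draw from only 6 values {B, C, E, F, I, J}, so each is used; only Dave can be E, hence Dave = E.
Among the 5 still-open variables, J fits only Priya (and all 5 values in {B, C, F, I, J} must be used), so Priya = J.

Priya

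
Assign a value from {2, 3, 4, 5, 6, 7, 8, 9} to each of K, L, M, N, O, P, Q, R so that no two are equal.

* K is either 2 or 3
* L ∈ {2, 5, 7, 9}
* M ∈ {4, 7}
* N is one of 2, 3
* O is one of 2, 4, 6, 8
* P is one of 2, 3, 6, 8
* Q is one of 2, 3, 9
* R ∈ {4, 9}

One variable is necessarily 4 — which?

R

The 8 variables together cover exactly {2, 3, 4, 5, 6, 7, 8, 9} — 8 values for 8 variables — and 5 appears only in L's list, so L = 5.
The 7 still-open variables draw from only 7 values {2, 3, 4, 6, 7, 8, 9}, so each is used; only M can be 7, hence M = 7.
The 2 variables K and N are confined to {2, 3}, which locks those values in; drop them from O, P, Q.
Q must be 9 (only option left). Strike 9 from R.
So 4 goes to R.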